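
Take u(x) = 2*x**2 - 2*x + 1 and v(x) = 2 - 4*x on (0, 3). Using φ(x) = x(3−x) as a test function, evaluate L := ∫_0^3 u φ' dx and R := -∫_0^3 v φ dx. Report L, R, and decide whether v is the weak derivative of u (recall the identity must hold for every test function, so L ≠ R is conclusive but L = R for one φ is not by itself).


LHS = -18, RHS = 18. No, v is not the weak derivative of u.

u(x) = 2*x**2 - 2*x + 1, classical derivative u'(x) = 4*x - 2.
φ(x) = x(3−x), so φ'(x) = 3 - 2*x.
Note φ(0) = φ(3) = 0, so the boundary term u·φ vanishes.
LHS = ∫_0^3 u(x) φ'(x) dx = ∫_0^3 (-4*x^3 + 10*x^2 - 8*x + 3) dx. Term by term:
  ∫_0^3 -4*x^3 dx = -81;  ∫_0^3 10*x^2 dx = 90;  ∫_0^3 -8*x dx = -36;
  ∫_0^3 3 dx = 9.
Sum: -81 + 90 − 36 + 9 = -18.
So LHS = -18.
∫_0^3 v(x) φ(x) dx = ∫_0^3 (4*x^3 - 14*x^2 + 6*x) dx. Term by term:
  ∫_0^3 4*x^3 dx = 81;  ∫_0^3 -14*x^2 dx = -126;  ∫_0^3 6*x dx = 27.
Sum: 81 − 126 + 27 = -18.
So RHS = -∫_0^3 v(x) φ(x) dx = 18.
LHS − RHS = -36 ≠ 0, so the identity fails.
(For a valid weak derivative the identity must hold for EVERY test function, in particular this one. The failure shows v is NOT the weak derivative of u.)
Correct weak derivative would be u'(x) = 4*x - 2.


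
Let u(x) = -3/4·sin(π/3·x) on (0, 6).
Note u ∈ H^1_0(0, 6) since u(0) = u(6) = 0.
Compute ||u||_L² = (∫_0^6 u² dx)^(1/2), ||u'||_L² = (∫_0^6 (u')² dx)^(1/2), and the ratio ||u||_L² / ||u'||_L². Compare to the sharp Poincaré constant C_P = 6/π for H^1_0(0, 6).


||u||_L² / ||u'||_L² = 3/π < C_P = 6/π.

u(x) = -3/4·sin(π/3·x), so u'(x) = -π*cos(π*x/3)/4.
Writing u(x) = A·sin(kπx/L) with A = -3/4 and k = 2, use ∫_0^L sin²(kπx/L) dx = L/2 and ∫_0^L cos²(kπx/L) dx = L/2.
u² = 9/16·sin²(π/3·x) and (u')² = π^2/16·cos²(π/3·x), and each of sin², cos² integrates to L/2 = 3 over (0, 6).
∫_0^6 u² dx = 27/16, so ||u||_L² = 3*sqrt(3)/4.
∫_0^6 (u')² dx = 3*π^2/16, so ||u'||_L² = sqrt(3)*π/4.
Ratio ||u||_L² / ||u'||_L² = 3/π.
Sharp Poincaré constant on H^1_0(0, 6) is C_P = L/π = 6/π, achieved by sin(π/6·x).
This is the k = 2 harmonic; the ratio L/(kπ) is strictly less than C_P = L/π, consistent with the sharp inequality ||u||_L² ≤ C_P ||u'||_L².


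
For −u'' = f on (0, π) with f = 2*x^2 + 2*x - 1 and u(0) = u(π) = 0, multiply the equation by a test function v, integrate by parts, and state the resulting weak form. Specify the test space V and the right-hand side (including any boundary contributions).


V = H^1_0(0, π) (so v(0) = v(π) = 0); weak form: ∫_0^π u'v' dx = ∫_0^π (2*x^2 + 2*x - 1) v dx for all v ∈ V.

Multiply both sides by a test function v and integrate from 0 to π:
  ∫_0^π −u''(x) v(x) dx = ∫_0^π f(x) v(x) dx.
Integrate the LHS by parts once:
  ∫_0^π −u'' v dx = −[u'(x) v(x)]_0^π + ∫_0^π u'(x) v'(x) dx.
Thus ∫_0^π u'(x) v'(x) dx = ∫_0^π f(x) v(x) dx + [u'(x) v(x)]_0^π.
Choose V so that boundary terms are either known or forced to vanish.
u is Dirichlet: u(0) = u(π) = 0. Let V = H^1_0(0, π); then v(0) = v(π) = 0, and [u' v]_0^π = 0.
Weak formulation: find u (satisfying any essential BC) such that ∫_0^π u'(x) v'(x) dx = ∫_0^π f v dx for all v ∈ V.
Substituting f(x) = 2*x^2 + 2*x - 1, the right-hand side is ∫_0^π (2*x^2 + 2*x - 1) v dx.


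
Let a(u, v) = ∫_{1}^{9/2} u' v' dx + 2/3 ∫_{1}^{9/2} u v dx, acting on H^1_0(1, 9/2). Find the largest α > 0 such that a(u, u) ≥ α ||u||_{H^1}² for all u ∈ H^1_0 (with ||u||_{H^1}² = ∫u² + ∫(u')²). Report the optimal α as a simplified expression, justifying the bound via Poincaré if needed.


α = 2*(49 + 6*π^2)/(3*(4*π^2 + 49))

Coercivity of a(·,·) on H^1_0(1, 9/2) means a(u, u) ≥ α ||u||_{H^1}² for every u ∈ H^1_0.
The interval has length L = 7/2, and Poincaré/coercivity depend only on L. Here a(u, u) = ∫(u')² + (2/3)·∫u².
Here 0 < c = 2/3 < 1. The condition a(u,u) ≥ α||u||_{H^1}² reads (1−α)∫(u')² ≥ (α−c)∫u². Any admissible α is ≤ 1 (rapidly oscillating u have ∫u²/∫(u')² → 0), and α = 1 would force 0 ≥ (1−c)∫u², impossible since c < 1; so 1−α > 0. By the sharp Poincaré inequality on H^1_0 of an interval of length L, ∫(u')² ≥ (π/L)²∫u² with equality for the first sine mode sin(π(x−x₀)/L) (x₀ the left endpoint), so the inequality holds for all u iff (1−α)(π/L)² ≥ α − c, i.e. α ≤ ((π/L)² + c)/((π/L)² + 1) = (1 + c(L/π)²)/(1 + (L/π)²). With (π/L)² = 4*π^2/49 and c = 2/3, the largest admissible constant is α = ((π/L)² + c)/((π/L)² + 1).
Simplifying, α = 2*(49 + 6*π^2)/(3*(4*π^2 + 49)).


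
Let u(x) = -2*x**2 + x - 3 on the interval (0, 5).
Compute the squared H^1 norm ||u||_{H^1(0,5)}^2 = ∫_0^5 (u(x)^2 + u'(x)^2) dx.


||u||_{H^1}^2 = 8875/3

The H^1 norm (squared) on an interval (0, L) is
  ||u||_{H^1}^2 = ∫_0^L u(x)^2 dx + ∫_0^L u'(x)^2 dx.
Compute u'(x) = 1 - 4*x.
Then u(x)^2 = 4*x**4 - 4*x**3 + 13*x**2 - 6*x + 9 and u'(x)^2 = 16*x**2 - 8*x + 1.
Integrate each monomial from 0 to 5 using ∫_0^5 c·x^n dx = c·5^(n+1)/(n+1):
  ∫_0^5 u(x)^2 dx = ∫_0^5 (4*x^4 - 4*x^3 + 13*x^2 - 6*x + 9) dx. Term by term:
    ∫_0^5 4*x^4 dx = 2500;  ∫_0^5 -4*x^3 dx = -625;  ∫_0^5 13*x^2 dx = 1625/3;
    ∫_0^5 -6*x dx = -75;  ∫_0^5 9 dx = 45.
  Sum: 2500 − 625 + 1625/3 − 75 + 45 = 7160/3.
  ∫_0^5 u'(x)^2 dx = ∫_0^5 (16*x^2 - 8*x + 1) dx. Term by term:
    ∫_0^5 16*x^2 dx = 2000/3;  ∫_0^5 -8*x dx = -100;  ∫_0^5 1 dx = 5.
  Sum: 2000/3 − 100 + 5 = 1715/3.
Adding: ||u||_{H^1}^2 = 7160/3 + 1715/3 = 8875/3.


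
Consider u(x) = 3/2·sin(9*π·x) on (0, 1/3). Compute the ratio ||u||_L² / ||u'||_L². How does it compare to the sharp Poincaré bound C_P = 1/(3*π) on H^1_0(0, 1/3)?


||u||_L² / ||u'||_L² = 1/(9*π) < C_P = 1/(3*π).

u(x) = 3/2·sin(9*π·x), so u'(x) = 27*π*cos(9*π*x)/2.
Writing u(x) = A·sin(kπx/L) with A = 3/2 and k = 3, use ∫_0^L sin²(kπx/L) dx = L/2 and ∫_0^L cos²(kπx/L) dx = L/2.
u² = 9/4·sin²(9*π·x) and (u')² = 729*π^2/4·cos²(9*π·x), and each of sin², cos² integrates to L/2 = 1/6 over (0, 1/3).
∫_0^1/3 u² dx = 3/8, so ||u||_L² = sqrt(6)/4.
∫_0^1/3 (u')² dx = 243*π^2/8, so ||u'||_L² = 9*sqrt(6)*π/4.
Ratio ||u||_L² / ||u'||_L² = 1/(9*π).
Sharp Poincaré constant on H^1_0(0, 1/3) is C_P = L/π = 1/(3*π), achieved by sin(3*π·x).
This is the k = 3 harmonic; the ratio L/(kπ) is strictly less than C_P = L/π, consistent with the sharp inequality ||u||_L² ≤ C_P ||u'||_L².


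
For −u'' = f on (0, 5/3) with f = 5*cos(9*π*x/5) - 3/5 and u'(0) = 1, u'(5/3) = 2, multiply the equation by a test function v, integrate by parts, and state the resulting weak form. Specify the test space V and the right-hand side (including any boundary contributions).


V = H^1(0, 5/3) (v unrestricted at boundary; u is determined up to an additive constant); weak form: ∫_0^5/3 u'v' dx = ∫_0^5/3 (5*cos(9*π*x/5) - 3/5) v dx + 2·v(5/3) − v(0) for all v ∈ V.

Multiply both sides by a test function v and integrate from 0 to 5/3:
  ∫_0^5/3 −u''(x) v(x) dx = ∫_0^5/3 f(x) v(x) dx.
Integrate the LHS by parts once:
  ∫_0^5/3 −u'' v dx = −[u'(x) v(x)]_0^5/3 + ∫_0^5/3 u'(x) v'(x) dx.
Thus ∫_0^5/3 u'(x) v'(x) dx = ∫_0^5/3 f(x) v(x) dx + [u'(x) v(x)]_0^5/3.
Choose V so that boundary terms are either known or forced to vanish.
u has inhomogeneous Neumann u'(0) = 1, u'(5/3) = 2. [u' v]_0^5/3 = (2)·v(5/3) − (1)·v(0) = 2·v(5/3) − v(0). Take V = H^1(0, 5/3); boundary term becomes part of RHS.
Weak formulation: find u (satisfying any essential BC) such that ∫_0^5/3 u'(x) v'(x) dx = ∫_0^5/3 f v dx + 2·v(5/3) − v(0) for all v ∈ V (Neumann data are natural BCs: they enter the RHS as boundary terms).
Substituting f(x) = 5*cos(9*π*x/5) - 3/5, the right-hand side is ∫_0^5/3 (5*cos(9*π*x/5) - 3/5) v dx + 2·v(5/3) − v(0).
Compatibility check (pure Neumann): taking v ≡ 1 ∈ V gives 0 = ∫_0^5/3 f dx + (2) − (1), i.e. ∫_0^5/3 f dx must equal u'(0) − u'(5/3) = -1. Indeed ∫_0^5/3 (5*cos(9*π*x/5) - 3/5) dx = -1, so the data are compatible. The solution is then unique only up to an additive constant (fix it e.g. by requiring ∫_0^5/3 u dx = 0).


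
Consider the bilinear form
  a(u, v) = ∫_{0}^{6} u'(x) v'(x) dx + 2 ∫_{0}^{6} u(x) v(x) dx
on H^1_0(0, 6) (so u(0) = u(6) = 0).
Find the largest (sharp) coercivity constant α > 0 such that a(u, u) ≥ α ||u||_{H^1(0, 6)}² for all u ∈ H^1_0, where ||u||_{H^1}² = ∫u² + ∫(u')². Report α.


α = 1

Coercivity of a(·,·) on H^1_0(0, 6) means a(u, u) ≥ α ||u||_{H^1}² for every u ∈ H^1_0.
The interval has length L = 6, and Poincaré/coercivity depend only on L. Here a(u, u) = ∫(u')² + (2)·∫u².
Here c = 2 ≥ 1, so a(u,u) = ∫(u')² + c∫u² ≥ ∫(u')² + ∫u² = ||u||_{H^1}², i.e. α = 1 works. No larger α is possible: a(u,u) ≥ α||u||_{H^1}² means (1−α)∫(u')² ≥ (α−c)∫u², and for the modes u_n = sin(nπ(x−x₀)/L) (x₀ the left endpoint) one has ∫u_n²/∫(u_n')² = (L/(nπ))² → 0, so a(u_n,u_n)/||u_n||_{H^1}² → 1. Hence the optimal constant is α = 1.
Therefore α = 1.


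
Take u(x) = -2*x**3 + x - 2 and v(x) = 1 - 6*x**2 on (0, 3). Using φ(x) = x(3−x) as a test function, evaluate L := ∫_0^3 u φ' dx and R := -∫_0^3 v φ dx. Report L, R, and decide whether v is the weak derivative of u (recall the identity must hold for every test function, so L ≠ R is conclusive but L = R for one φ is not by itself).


LHS = 342/5, RHS = 342/5. Yes, v = u' weakly.

u(x) = -2*x**3 + x - 2, classical derivative u'(x) = 1 - 6*x**2.
φ(x) = x(3−x), so φ'(x) = 3 - 2*x.
Note φ(0) = φ(3) = 0, so the boundary term u·φ vanishes.
LHS = ∫_0^3 u(x) φ'(x) dx = ∫_0^3 (4*x^4 - 6*x^3 - 2*x^2 + 7*x - 6) dx. Term by term:
  ∫_0^3 4*x^4 dx = 972/5;  ∫_0^3 -6*x^3 dx = -243/2;  ∫_0^3 -2*x^2 dx = -18;
  ∫_0^3 7*x dx = 63/2;  ∫_0^3 -6 dx = -18.
Sum: 972/5 − 243/2 − 18 + 63/2 − 18 = 342/5.
So LHS = 342/5.
∫_0^3 v(x) φ(x) dx = ∫_0^3 (6*x^4 - 18*x^3 - x^2 + 3*x) dx. Term by term:
  ∫_0^3 6*x^4 dx = 1458/5;  ∫_0^3 -18*x^3 dx = -729/2;  ∫_0^3 -x^2 dx = -9;
  ∫_0^3 3*x dx = 27/2.
Sum: 1458/5 − 729/2 − 9 + 27/2 = -342/5.
So RHS = -∫_0^3 v(x) φ(x) dx = 342/5.
LHS = RHS, so the identity holds for this test φ.
Moreover u is smooth here and v(x) = u'(x) = 1 - 6*x**2 pointwise, so the identity holds for every test function. Hence v is the weak derivative of u.


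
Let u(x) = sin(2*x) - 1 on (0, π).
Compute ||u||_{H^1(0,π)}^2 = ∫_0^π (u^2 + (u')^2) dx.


||u||_{H^1(0,π)}^2 = 7*π/2

u'(x) = 2*cos(2*x).
Expand u² and (u')² and integrate term by term on (0, π), using: for integers n ≥ 1, ∫_0^π sin²(nx) dx = ∫_0^π cos²(nx) dx = π/2; for n ≠ n', ∫_0^π sin(nx)sin(n'x) dx = ∫_0^π cos(nx)cos(n'x) dx = 0; and by product-to-sum, ∫_0^π sin(nx)cos(n'x) dx = ½∫_0^π [sin((n+n')x) + sin((n−n')x)] dx, which is 0 when n+n' is even and 2n/(n²−n'²) when n+n' is odd (it need not vanish on (0, π)). For the constant mode: ∫_0^π 1 dx = π, ∫_0^π cos(nx) dx = 0, ∫_0^π sin(nx) dx = (1−(−1)^n)/n.
  u² squared terms: (-1)²·∫1 dx = 1·π = π;  (1)²·∫sin(2x)² dx = 1·π/2 = π/2.
  u² cross terms: 2·(-1)·(1)·∫1·sin(2x) dx = -2·(0) = 0.
  So ∫_0^π u² dx = π + π/2 + 0 = 3*π/2.
  (u')² squared terms: (2)²·∫cos(2x)² dx = 4·π/2 = 2*π.
  So ∫_0^π (u')² dx = 2*π.
||u||_{H^1}^2 = (3*π/2) + (2*π) = 7*π/2.


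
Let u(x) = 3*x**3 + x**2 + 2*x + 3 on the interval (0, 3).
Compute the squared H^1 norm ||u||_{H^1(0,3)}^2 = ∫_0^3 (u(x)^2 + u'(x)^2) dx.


||u||_{H^1}^2 = 690393/70

The H^1 norm (squared) on an interval (0, L) is
  ||u||_{H^1}^2 = ∫_0^L u(x)^2 dx + ∫_0^L u'(x)^2 dx.
Compute u'(x) = 9*x**2 + 2*x + 2.
Then u(x)^2 = 9*x**6 + 6*x**5 + 13*x**4 + 22*x**3 + 10*x**2 + 12*x + 9 and u'(x)^2 = 81*x**4 + 36*x**3 + 40*x**2 + 8*x + 4.
Integrate each monomial from 0 to 3 using ∫_0^3 c·x^n dx = c·3^(n+1)/(n+1):
  ∫_0^3 u(x)^2 dx = ∫_0^3 (9*x^6 + 6*x^5 + 13*x^4 + 22*x^3 + 10*x^2 + 12*x + 9) dx. Term by term:
    ∫_0^3 9*x^6 dx = 19683/7;  ∫_0^3 6*x^5 dx = 729;  ∫_0^3 13*x^4 dx = 3159/5;
    ∫_0^3 22*x^3 dx = 891/2;  ∫_0^3 10*x^2 dx = 90;  ∫_0^3 12*x dx = 54;
    ∫_0^3 9 dx = 27.
  Sum: 19683/7 + 729 + 3159/5 + 891/2 + 90 + 54 + 27 = 335241/70.
  ∫_0^3 u'(x)^2 dx = ∫_0^3 (81*x^4 + 36*x^3 + 40*x^2 + 8*x + 4) dx. Term by term:
    ∫_0^3 81*x^4 dx = 19683/5;  ∫_0^3 36*x^3 dx = 729;  ∫_0^3 40*x^2 dx = 360;
    ∫_0^3 8*x dx = 36;  ∫_0^3 4 dx = 12.
  Sum: 19683/5 + 729 + 360 + 36 + 12 = 25368/5.
Adding: ||u||_{H^1}^2 = 335241/70 + 25368/5 = 690393/70.


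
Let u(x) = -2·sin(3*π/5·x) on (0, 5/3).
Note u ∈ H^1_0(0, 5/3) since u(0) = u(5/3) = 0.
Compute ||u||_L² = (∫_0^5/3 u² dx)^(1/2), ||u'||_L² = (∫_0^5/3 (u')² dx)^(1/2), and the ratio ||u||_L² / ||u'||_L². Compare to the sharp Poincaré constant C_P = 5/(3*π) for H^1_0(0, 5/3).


||u||_L² / ||u'||_L² = 5/(3*π) = C_P.

u(x) = -2·sin(3*π/5·x), so u'(x) = -6*π*cos(3*π*x/5)/5.
Writing u(x) = A·sin(kπx/L) with A = -2 and k = 1, use ∫_0^L sin²(kπx/L) dx = L/2 and ∫_0^L cos²(kπx/L) dx = L/2.
u² = 4·sin²(3*π/5·x) and (u')² = 36*π^2/25·cos²(3*π/5·x), and each of sin², cos² integrates to L/2 = 5/6 over (0, 5/3).
∫_0^5/3 u² dx = 10/3, so ||u||_L² = sqrt(30)/3.
∫_0^5/3 (u')² dx = 6*π^2/5, so ||u'||_L² = sqrt(30)*π/5.
Ratio ||u||_L² / ||u'||_L² = 5/(3*π).
Sharp Poincaré constant on H^1_0(0, 5/3) is C_P = L/π = 5/(3*π), achieved by sin(3*π/5·x).
This is the k = 1 eigenfunction (up to amplitude), so the ratio equals the sharp Poincaré constant exactly.


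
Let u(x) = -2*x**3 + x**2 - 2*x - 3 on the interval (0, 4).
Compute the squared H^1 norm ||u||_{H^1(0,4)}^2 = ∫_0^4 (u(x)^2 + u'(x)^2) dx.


||u||_{H^1}^2 = 108236/7

The H^1 norm (squared) on an interval (0, L) is
  ||u||_{H^1}^2 = ∫_0^L u(x)^2 dx + ∫_0^L u'(x)^2 dx.
Compute u'(x) = -6*x**2 + 2*x - 2.
Then u(x)^2 = 4*x**6 - 4*x**5 + 9*x**4 + 8*x**3 - 2*x**2 + 12*x + 9 and u'(x)^2 = 36*x**4 - 24*x**3 + 28*x**2 - 8*x + 4.
Integrate each monomial from 0 to 4 using ∫_0^4 c·x^n dx = c·4^(n+1)/(n+1):
  ∫_0^4 u(x)^2 dx = ∫_0^4 (4*x^6 - 4*x^5 + 9*x^4 + 8*x^3 - 2*x^2 + 12*x + 9) dx. Term by term:
    ∫_0^4 4*x^6 dx = 65536/7;  ∫_0^4 -4*x^5 dx = -8192/3;  ∫_0^4 9*x^4 dx = 9216/5;
    ∫_0^4 8*x^3 dx = 512;  ∫_0^4 -2*x^2 dx = -128/3;  ∫_0^4 12*x dx = 96;
    ∫_0^4 9 dx = 36.
  Sum: 65536/7 − 8192/3 + 9216/5 + 512 − 128/3 + 96 + 36 = 952996/105.
  ∫_0^4 u'(x)^2 dx = ∫_0^4 (36*x^4 - 24*x^3 + 28*x^2 - 8*x + 4) dx. Term by term:
    ∫_0^4 36*x^4 dx = 36864/5;  ∫_0^4 -24*x^3 dx = -1536;  ∫_0^4 28*x^2 dx = 1792/3;
    ∫_0^4 -8*x dx = -64;  ∫_0^4 4 dx = 16.
  Sum: 36864/5 − 1536 + 1792/3 − 64 + 16 = 95792/15.
Adding: ||u||_{H^1}^2 = 952996/105 + 95792/15 = 108236/7.


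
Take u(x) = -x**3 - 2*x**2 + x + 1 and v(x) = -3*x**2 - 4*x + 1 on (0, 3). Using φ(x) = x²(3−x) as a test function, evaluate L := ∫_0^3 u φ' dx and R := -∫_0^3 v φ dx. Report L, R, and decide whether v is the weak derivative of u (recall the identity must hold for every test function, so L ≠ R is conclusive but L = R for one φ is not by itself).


LHS = 459/4, RHS = 459/4. Yes, v = u' weakly.

u(x) = -x**3 - 2*x**2 + x + 1, classical derivative u'(x) = -3*x**2 - 4*x + 1.
φ(x) = x²(3−x), so φ'(x) = 3*x*(2 - x).
Note φ(0) = φ(3) = 0, so the boundary term u·φ vanishes.
LHS = ∫_0^3 u(x) φ'(x) dx = ∫_0^3 (3*x^5 - 15*x^3 + 3*x^2 + 6*x) dx. Term by term:
  ∫_0^3 3*x^5 dx = 729/2;  ∫_0^3 -15*x^3 dx = -1215/4;  ∫_0^3 3*x^2 dx = 27;
  ∫_0^3 6*x dx = 27.
Sum: 729/2 − 1215/4 + 27 + 27 = 459/4.
So LHS = 459/4.
∫_0^3 v(x) φ(x) dx = ∫_0^3 (3*x^5 - 5*x^4 - 13*x^3 + 3*x^2) dx. Term by term:
  ∫_0^3 3*x^5 dx = 729/2;  ∫_0^3 -5*x^4 dx = -243;  ∫_0^3 -13*x^3 dx = -1053/4;
  ∫_0^3 3*x^2 dx = 27.
Sum: 729/2 − 243 − 1053/4 + 27 = -459/4.
So RHS = -∫_0^3 v(x) φ(x) dx = 459/4.
LHS = RHS, so the identity holds for this test φ.
Moreover u is smooth here and v(x) = u'(x) = -3*x**2 - 4*x + 1 pointwise, so the identity holds for every test function. Hence v is the weak derivative of u.


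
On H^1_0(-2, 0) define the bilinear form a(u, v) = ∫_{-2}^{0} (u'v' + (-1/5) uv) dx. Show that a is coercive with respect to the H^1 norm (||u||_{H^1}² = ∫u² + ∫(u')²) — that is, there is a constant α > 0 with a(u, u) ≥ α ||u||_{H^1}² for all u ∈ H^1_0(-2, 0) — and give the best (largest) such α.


α = (-4/5 + π^2)/(4 + π^2)

Coercivity of a(·,·) on H^1_0(-2, 0) means a(u, u) ≥ α ||u||_{H^1}² for every u ∈ H^1_0.
The interval has length L = 2, and Poincaré/coercivity depend only on L. Here a(u, u) = ∫(u')² + (-1/5)·∫u².
Here c = -1/5 < 0 with |c| < (π/L)² = π^2/4, so coercivity still holds. The condition a(u,u) ≥ α||u||_{H^1}² reads (1−α)∫(u')² ≥ (α−c)∫u². Any admissible α is ≤ 1 (rapidly oscillating u have ∫u²/∫(u')² → 0), and α = 1 would force 0 ≥ (1−c)∫u², impossible since c < 1; so 1−α > 0. By the sharp Poincaré inequality on H^1_0 of an interval of length L, ∫(u')² ≥ (π/L)²∫u² with equality for the first sine mode sin(π(x−x₀)/L) (x₀ the left endpoint), so the inequality holds for all u iff (1−α)(π/L)² ≥ α − c, i.e. α ≤ ((π/L)² + c)/((π/L)² + 1) = (1 + c(L/π)²)/(1 + (L/π)²). (Direct route, valid since c ≤ 0: Poincaré gives c∫u² ≥ c(L/π)²∫(u')², so a(u,u) ≥ (1 + c(L/π)²)∫(u')², while ||u||_{H^1}² ≤ (1 + (L/π)²)∫(u')²; dividing yields the same α.) With (π/L)² = π^2/4 and c = -1/5, the largest admissible constant is α = ((π/L)² + c)/((π/L)² + 1).
Simplifying, α = (-4/5 + π^2)/(4 + π^2).


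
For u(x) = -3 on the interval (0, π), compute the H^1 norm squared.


||u||_{H^1(0,π)}^2 = 9*π

u'(x) = 0.
Expand u² and (u')² and integrate term by term on (0, π), using: for integers n ≥ 1, ∫_0^π sin²(nx) dx = ∫_0^π cos²(nx) dx = π/2; for n ≠ n', ∫_0^π sin(nx)sin(n'x) dx = ∫_0^π cos(nx)cos(n'x) dx = 0; and by product-to-sum, ∫_0^π sin(nx)cos(n'x) dx = ½∫_0^π [sin((n+n')x) + sin((n−n')x)] dx, which is 0 when n+n' is even and 2n/(n²−n'²) when n+n' is odd (it need not vanish on (0, π)). For the constant mode: ∫_0^π 1 dx = π, ∫_0^π cos(nx) dx = 0, ∫_0^π sin(nx) dx = (1−(−1)^n)/n.
  u² squared terms: (-3)²·∫1 dx = 9·π = 9*π.
  So ∫_0^π u² dx = 9*π.
  u' ≡ 0, so ∫_0^π (u')² dx = 0.
||u||_{H^1}^2 = (9*π) + (0) = 9*π.


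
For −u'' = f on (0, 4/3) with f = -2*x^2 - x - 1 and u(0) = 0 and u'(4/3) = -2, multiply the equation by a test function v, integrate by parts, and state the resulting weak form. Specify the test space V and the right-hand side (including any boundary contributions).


V = {v ∈ H^1(0, 4/3) : v(0) = 0} (test functions vanish at x = 0 where u is specified); weak form: ∫_0^4/3 u'v' dx = ∫_0^4/3 (-2*x^2 - x - 1) v dx − 2·v(4/3) for all v ∈ V.

Multiply both sides by a test function v and integrate from 0 to 4/3:
  ∫_0^4/3 −u''(x) v(x) dx = ∫_0^4/3 f(x) v(x) dx.
Integrate the LHS by parts once:
  ∫_0^4/3 −u'' v dx = −[u'(x) v(x)]_0^4/3 + ∫_0^4/3 u'(x) v'(x) dx.
Thus ∫_0^4/3 u'(x) v'(x) dx = ∫_0^4/3 f(x) v(x) dx + [u'(x) v(x)]_0^4/3.
Choose V so that boundary terms are either known or forced to vanish.
Mixed BC: u(0) = 0 (Dirichlet) and u'(4/3) = -2 (Neumann). Define V = {v ∈ H^1(0, 4/3) : v(0) = 0}. Then [u' v]_0^4/3 = u'(4/3)·v(4/3) − u'(0)·0 = − 2·v(4/3).
Weak formulation: find u (satisfying any essential BC) such that ∫_0^4/3 u'(x) v'(x) dx = ∫_0^4/3 f v dx − 2·v(4/3) for all v ∈ V (Dirichlet at 0 absorbed into V; Neumann datum at x = 4/3 contributes the boundary term).
Substituting f(x) = -2*x^2 - x - 1, the right-hand side is ∫_0^4/3 (-2*x^2 - x - 1) v dx − 2·v(4/3).


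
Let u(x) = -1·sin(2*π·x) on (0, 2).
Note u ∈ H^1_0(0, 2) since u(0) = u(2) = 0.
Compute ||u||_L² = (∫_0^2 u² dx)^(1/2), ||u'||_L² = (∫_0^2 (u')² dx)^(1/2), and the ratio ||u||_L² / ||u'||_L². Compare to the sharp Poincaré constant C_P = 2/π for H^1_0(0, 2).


||u||_L² / ||u'||_L² = 1/(2*π) < C_P = 2/π.

u(x) = -1·sin(2*π·x), so u'(x) = -2*π*cos(2*π*x).
Writing u(x) = A·sin(kπx/L) with A = -1 and k = 4, use ∫_0^L sin²(kπx/L) dx = L/2 and ∫_0^L cos²(kπx/L) dx = L/2.
u² = 1·sin²(2*π·x) and (u')² = 4*π^2·cos²(2*π·x), and each of sin², cos² integrates to L/2 = 1 over (0, 2).
∫_0^2 u² dx = 1, so ||u||_L² = 1.
∫_0^2 (u')² dx = 4*π^2, so ||u'||_L² = 2*π.
Ratio ||u||_L² / ||u'||_L² = 1/(2*π).
Sharp Poincaré constant on H^1_0(0, 2) is C_P = L/π = 2/π, achieved by sin(π/2·x).
This is the k = 4 harmonic; the ratio L/(kπ) is strictly less than C_P = L/π, consistent with the sharp inequality ||u||_L² ≤ C_P ||u'||_L².


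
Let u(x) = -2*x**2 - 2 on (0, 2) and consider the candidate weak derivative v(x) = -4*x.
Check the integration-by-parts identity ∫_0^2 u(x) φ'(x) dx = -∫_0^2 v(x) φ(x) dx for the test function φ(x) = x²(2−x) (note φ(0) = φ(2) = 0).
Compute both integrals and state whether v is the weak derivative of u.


LHS = 32/5, RHS = 32/5. Yes, v = u' weakly.

u(x) = -2*x**2 - 2, classical derivative u'(x) = -4*x.
φ(x) = x²(2−x), so φ'(x) = x*(4 - 3*x).
Note φ(0) = φ(2) = 0, so the boundary term u·φ vanishes.
LHS = ∫_0^2 u(x) φ'(x) dx = ∫_0^2 (6*x^4 - 8*x^3 + 6*x^2 - 8*x) dx. Term by term:
  ∫_0^2 6*x^4 dx = 192/5;  ∫_0^2 -8*x^3 dx = -32;  ∫_0^2 6*x^2 dx = 16;
  ∫_0^2 -8*x dx = -16.
Sum: 192/5 − 32 + 16 − 16 = 32/5.
So LHS = 32/5.
∫_0^2 v(x) φ(x) dx = ∫_0^2 (4*x^4 - 8*x^3) dx. Term by term:
  ∫_0^2 4*x^4 dx = 128/5;  ∫_0^2 -8*x^3 dx = -32.
Sum: 128/5 − 32 = -32/5.
So RHS = -∫_0^2 v(x) φ(x) dx = 32/5.
LHS = RHS, so the identity holds for this test φ.
Moreover u is smooth here and v(x) = u'(x) = -4*x pointwise, so the identity holds for every test function. Hence v is the weak derivative of u.


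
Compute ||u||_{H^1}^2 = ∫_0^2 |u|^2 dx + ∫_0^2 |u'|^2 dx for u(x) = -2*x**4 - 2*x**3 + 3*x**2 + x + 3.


||u||_{H^1}^2 = 77704/45

The H^1 norm (squared) on an interval (0, L) is
  ||u||_{H^1}^2 = ∫_0^L u(x)^2 dx + ∫_0^L u'(x)^2 dx.
Compute u'(x) = -8*x**3 - 6*x**2 + 6*x + 1.
Then u(x)^2 = 4*x**8 + 8*x**7 - 8*x**6 - 16*x**5 - 7*x**4 - 6*x**3 + 19*x**2 + 6*x + 9 and u'(x)^2 = 64*x**6 + 96*x**5 - 60*x**4 - 88*x**3 + 24*x**2 + 12*x + 1.
Integrate each monomial from 0 to 2 using ∫_0^2 c·x^n dx = c·2^(n+1)/(n+1):
  ∫_0^2 u(x)^2 dx = ∫_0^2 (4*x^8 + 8*x^7 - 8*x^6 - 16*x^5 - 7*x^4 - 6*x^3 + 19*x^2 + 6*x + 9) dx. Term by term:
    ∫_0^2 4*x^8 dx = 2048/9;  ∫_0^2 8*x^7 dx = 256;  ∫_0^2 -8*x^6 dx = -1024/7;
    ∫_0^2 -16*x^5 dx = -512/3;  ∫_0^2 -7*x^4 dx = -224/5;  ∫_0^2 -6*x^3 dx = -24;
    ∫_0^2 19*x^2 dx = 152/3;  ∫_0^2 6*x dx = 12;  ∫_0^2 9 dx = 18.
  Sum: 2048/9 + 256 − 1024/7 − 512/3 − 224/5 − 24 + 152/3 + 12 + 18 = 56218/315.
  ∫_0^2 u'(x)^2 dx = ∫_0^2 (64*x^6 + 96*x^5 - 60*x^4 - 88*x^3 + 24*x^2 + 12*x + 1) dx. Term by term:
    ∫_0^2 64*x^6 dx = 8192/7;  ∫_0^2 96*x^5 dx = 1024;  ∫_0^2 -60*x^4 dx = -384;
    ∫_0^2 -88*x^3 dx = -352;  ∫_0^2 24*x^2 dx = 64;  ∫_0^2 12*x dx = 24;
    ∫_0^2 1 dx = 2.
  Sum: 8192/7 + 1024 − 384 − 352 + 64 + 24 + 2 = 10838/7.
Adding: ||u||_{H^1}^2 = 56218/315 + 10838/7 = 77704/45.


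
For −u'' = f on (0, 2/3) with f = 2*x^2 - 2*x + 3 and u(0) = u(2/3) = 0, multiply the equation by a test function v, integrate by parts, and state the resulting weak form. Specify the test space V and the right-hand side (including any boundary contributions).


V = H^1_0(0, 2/3) (so v(0) = v(2/3) = 0); weak form: ∫_0^2/3 u'v' dx = ∫_0^2/3 (2*x^2 - 2*x + 3) v dx for all v ∈ V.

Multiply both sides by a test function v and integrate from 0 to 2/3:
  ∫_0^2/3 −u''(x) v(x) dx = ∫_0^2/3 f(x) v(x) dx.
Integrate the LHS by parts once:
  ∫_0^2/3 −u'' v dx = −[u'(x) v(x)]_0^2/3 + ∫_0^2/3 u'(x) v'(x) dx.
Thus ∫_0^2/3 u'(x) v'(x) dx = ∫_0^2/3 f(x) v(x) dx + [u'(x) v(x)]_0^2/3.
Choose V so that boundary terms are either known or forced to vanish.
u is Dirichlet: u(0) = u(2/3) = 0. Let V = H^1_0(0, 2/3); then v(0) = v(2/3) = 0, and [u' v]_0^2/3 = 0.
Weak formulation: find u (satisfying any essential BC) such that ∫_0^2/3 u'(x) v'(x) dx = ∫_0^2/3 f v dx for all v ∈ V.
Substituting f(x) = 2*x^2 - 2*x + 3, the right-hand side is ∫_0^2/3 (2*x^2 - 2*x + 3) v dx.


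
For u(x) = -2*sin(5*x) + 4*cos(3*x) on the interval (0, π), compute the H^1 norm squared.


||u||_{H^1(0,π)}^2 = 132*π

u'(x) = -12*sin(3*x) - 10*cos(5*x).
Expand u² and (u')² and integrate term by term on (0, π), using: for integers n ≥ 1, ∫_0^π sin²(nx) dx = ∫_0^π cos²(nx) dx = π/2; for n ≠ n', ∫_0^π sin(nx)sin(n'x) dx = ∫_0^π cos(nx)cos(n'x) dx = 0; and by product-to-sum, ∫_0^π sin(nx)cos(n'x) dx = ½∫_0^π [sin((n+n')x) + sin((n−n')x)] dx, which is 0 when n+n' is even and 2n/(n²−n'²) when n+n' is odd (it need not vanish on (0, π)).
  u² squared terms: (-2)²·∫sin(5x)² dx = 4·π/2 = 2*π;  (4)²·∫cos(3x)² dx = 16·π/2 = 8*π.
  u² cross terms: 2·(-2)·(4)·∫sin(5x)·cos(3x) dx = -16·(0) = 0.
  So ∫_0^π u² dx = 2*π + 8*π + 0 = 10*π.
  (u')² squared terms: (-12)²·∫sin(3x)² dx = 144·π/2 = 72*π;  (-10)²·∫cos(5x)² dx = 100·π/2 = 50*π.
  (u')² cross terms: 2·(-12)·(-10)·∫sin(3x)·cos(5x) dx = 240·(0) = 0.
  So ∫_0^π (u')² dx = 72*π + 50*π + 0 = 122*π.
||u||_{H^1}^2 = (10*π) + (122*π) = 132*π.


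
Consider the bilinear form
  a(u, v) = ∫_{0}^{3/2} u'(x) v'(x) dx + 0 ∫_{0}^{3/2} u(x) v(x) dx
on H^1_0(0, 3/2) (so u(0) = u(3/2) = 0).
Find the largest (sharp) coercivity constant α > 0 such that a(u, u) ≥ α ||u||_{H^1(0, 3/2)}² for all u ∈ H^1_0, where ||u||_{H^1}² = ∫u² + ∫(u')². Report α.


α = 4*π^2/(9 + 4*π^2)

Coercivity of a(·,·) on H^1_0(0, 3/2) means a(u, u) ≥ α ||u||_{H^1}² for every u ∈ H^1_0.
The interval has length L = 3/2, and Poincaré/coercivity depend only on L. Here a(u, u) = ∫(u')² + (0)·∫u².
Here c = 0, so a(u,u) = ∫(u')² alone. The condition a(u,u) ≥ α||u||_{H^1}² reads (1−α)∫(u')² ≥ (α−c)∫u². Any admissible α is ≤ 1 (rapidly oscillating u have ∫u²/∫(u')² → 0), and α = 1 would force 0 ≥ (1−c)∫u², impossible since c < 1; so 1−α > 0. By the sharp Poincaré inequality on H^1_0 of an interval of length L, ∫(u')² ≥ (π/L)²∫u² with equality for the first sine mode sin(π(x−x₀)/L) (x₀ the left endpoint), so the inequality holds for all u iff (1−α)(π/L)² ≥ α − c, i.e. α ≤ ((π/L)² + c)/((π/L)² + 1) = (1 + c(L/π)²)/(1 + (L/π)²). (Direct route, valid since c ≤ 0: Poincaré gives c∫u² ≥ c(L/π)²∫(u')², so a(u,u) ≥ (1 + c(L/π)²)∫(u')², while ||u||_{H^1}² ≤ (1 + (L/π)²)∫(u')²; dividing yields the same α.) With (π/L)² = 4*π^2/9 and c = 0, the largest admissible constant is α = ((π/L)² + c)/((π/L)² + 1).
Simplifying, α = 4*π^2/(9 + 4*π^2).


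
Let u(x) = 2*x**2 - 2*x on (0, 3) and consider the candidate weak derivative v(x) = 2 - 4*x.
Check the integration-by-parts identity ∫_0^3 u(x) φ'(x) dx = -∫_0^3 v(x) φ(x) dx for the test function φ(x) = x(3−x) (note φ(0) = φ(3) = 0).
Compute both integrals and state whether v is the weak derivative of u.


LHS = -18, RHS = 18. No, v is not the weak derivative of u.

u(x) = 2*x**2 - 2*x, classical derivative u'(x) = 4*x - 2.
φ(x) = x(3−x), so φ'(x) = 3 - 2*x.
Note φ(0) = φ(3) = 0, so the boundary term u·φ vanishes.
LHS = ∫_0^3 u(x) φ'(x) dx = ∫_0^3 (-4*x^3 + 10*x^2 - 6*x) dx. Term by term:
  ∫_0^3 -4*x^3 dx = -81;  ∫_0^3 10*x^2 dx = 90;  ∫_0^3 -6*x dx = -27.
Sum: -81 + 90 − 27 = -18.
So LHS = -18.
∫_0^3 v(x) φ(x) dx = ∫_0^3 (4*x^3 - 14*x^2 + 6*x) dx. Term by term:
  ∫_0^3 4*x^3 dx = 81;  ∫_0^3 -14*x^2 dx = -126;  ∫_0^3 6*x dx = 27.
Sum: 81 − 126 + 27 = -18.
So RHS = -∫_0^3 v(x) φ(x) dx = 18.
LHS − RHS = -36 ≠ 0, so the identity fails.
(For a valid weak derivative the identity must hold for EVERY test function, in particular this one. The failure shows v is NOT the weak derivative of u.)
Correct weak derivative would be u'(x) = 4*x - 2.


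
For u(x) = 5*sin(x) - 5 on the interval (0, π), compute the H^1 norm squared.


||u||_{H^1(0,π)}^2 = -100 + 50*π

u'(x) = 5*cos(x).
Expand u² and (u')² and integrate term by term on (0, π), using: for integers n ≥ 1, ∫_0^π sin²(nx) dx = ∫_0^π cos²(nx) dx = π/2; for n ≠ n', ∫_0^π sin(nx)sin(n'x) dx = ∫_0^π cos(nx)cos(n'x) dx = 0; and by product-to-sum, ∫_0^π sin(nx)cos(n'x) dx = ½∫_0^π [sin((n+n')x) + sin((n−n')x)] dx, which is 0 when n+n' is even and 2n/(n²−n'²) when n+n' is odd (it need not vanish on (0, π)). For the constant mode: ∫_0^π 1 dx = π, ∫_0^π cos(nx) dx = 0, ∫_0^π sin(nx) dx = (1−(−1)^n)/n.
  u² squared terms: (-5)²·∫1 dx = 25·π = 25*π;  (5)²·∫sin(x)² dx = 25·π/2 = 25*π/2.
  u² cross terms: 2·(-5)·(5)·∫1·sin(x) dx = -50·(2) = -100.
  So ∫_0^π u² dx = 25*π + 25*π/2 − 100 = -100 + 75*π/2.
  (u')² squared terms: (5)²·∫cos(x)² dx = 25·π/2 = 25*π/2.
  So ∫_0^π (u')² dx = 25*π/2.
||u||_{H^1}^2 = (-100 + 75*π/2) + (25*π/2) = -100 + 50*π.


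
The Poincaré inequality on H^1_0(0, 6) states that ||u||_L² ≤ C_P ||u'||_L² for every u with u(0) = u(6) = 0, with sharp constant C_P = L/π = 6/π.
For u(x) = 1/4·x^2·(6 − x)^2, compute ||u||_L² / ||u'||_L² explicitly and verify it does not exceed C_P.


||u||_L² / ||u'||_L² = sqrt(3) < C_P = 6/π.

u(x) = 1/4·x^2·(6 − x)^2, so u'(x) = x*(x - 6)*(x - 3).
u(x) = 1/4·x^2·(6 − x)^2 vanishes at x = 0 and x = 6, so u ∈ H^1_0(0, 6). Differentiate via the product rule and integrate the resulting polynomials term by term.
  ∫_0^6 u² dx = ∫_0^6 (x^8/16 - 3*x^7/2 + 27*x^6/2 - 54*x^5 + 81*x^4) dx. Term by term:
    ∫_0^6 x^8/16 dx = 69984;  ∫_0^6 -3*x^7/2 dx = -314928;  ∫_0^6 27*x^6/2 dx = 3779136/7;
    ∫_0^6 -54*x^5 dx = -419904;  ∫_0^6 81*x^4 dx = 629856/5.
  Sum: 69984 − 314928 + 3779136/7 − 419904 + 629856/5 = 34992/35.
  ∫_0^6 (u')² dx = ∫_0^6 (x^6 - 18*x^5 + 117*x^4 - 324*x^3 + 324*x^2) dx. Term by term:
    ∫_0^6 x^6 dx = 279936/7;  ∫_0^6 -18*x^5 dx = -139968;  ∫_0^6 117*x^4 dx = 909792/5;
    ∫_0^6 -324*x^3 dx = -104976;  ∫_0^6 324*x^2 dx = 23328.
  Sum: 279936/7 − 139968 + 909792/5 − 104976 + 23328 = 11664/35.
∫_0^6 u² dx = 34992/35, so ||u||_L² = 108*sqrt(105)/35.
∫_0^6 (u')² dx = 11664/35, so ||u'||_L² = 108*sqrt(35)/35.
Ratio ||u||_L² / ||u'||_L² = sqrt(3).
Sharp Poincaré constant on H^1_0(0, 6) is C_P = L/π = 6/π, achieved by sin(π/6·x).
A polynomial bump cannot attain the sharp Poincaré constant (only the first sine eigenfunction does), so the ratio is strictly less than C_P, consistent with ||u||_L² ≤ C_P ||u'||_L².


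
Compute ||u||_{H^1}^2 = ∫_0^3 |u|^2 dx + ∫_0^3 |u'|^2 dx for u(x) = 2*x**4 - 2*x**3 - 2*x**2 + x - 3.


||u||_{H^1}^2 = 72525/7

The H^1 norm (squared) on an interval (0, L) is
  ||u||_{H^1}^2 = ∫_0^L u(x)^2 dx + ∫_0^L u'(x)^2 dx.
Compute u'(x) = 8*x**3 - 6*x**2 - 4*x + 1.
Then u(x)^2 = 4*x**8 - 8*x**7 - 4*x**6 + 12*x**5 - 12*x**4 + 8*x**3 + 13*x**2 - 6*x + 9 and u'(x)^2 = 64*x**6 - 96*x**5 - 28*x**4 + 64*x**3 + 4*x**2 - 8*x + 1.
Integrate each monomial from 0 to 3 using ∫_0^3 c·x^n dx = c·3^(n+1)/(n+1):
  ∫_0^3 u(x)^2 dx = ∫_0^3 (4*x^8 - 8*x^7 - 4*x^6 + 12*x^5 - 12*x^4 + 8*x^3 + 13*x^2 - 6*x + 9) dx. Term by term:
    ∫_0^3 4*x^8 dx = 8748;  ∫_0^3 -8*x^7 dx = -6561;  ∫_0^3 -4*x^6 dx = -8748/7;
    ∫_0^3 12*x^5 dx = 1458;  ∫_0^3 -12*x^4 dx = -2916/5;  ∫_0^3 8*x^3 dx = 162;
    ∫_0^3 13*x^2 dx = 117;  ∫_0^3 -6*x dx = -27;  ∫_0^3 9 dx = 27.
  Sum: 8748 − 6561 − 8748/7 + 1458 − 2916/5 + 162 + 117 − 27 + 27 = 73188/35.
  ∫_0^3 u'(x)^2 dx = ∫_0^3 (64*x^6 - 96*x^5 - 28*x^4 + 64*x^3 + 4*x^2 - 8*x + 1) dx. Term by term:
    ∫_0^3 64*x^6 dx = 139968/7;  ∫_0^3 -96*x^5 dx = -11664;  ∫_0^3 -28*x^4 dx = -6804/5;
    ∫_0^3 64*x^3 dx = 1296;  ∫_0^3 4*x^2 dx = 36;  ∫_0^3 -8*x dx = -36;
    ∫_0^3 1 dx = 3.
  Sum: 139968/7 − 11664 − 6804/5 + 1296 + 36 − 36 + 3 = 289437/35.
Adding: ||u||_{H^1}^2 = 73188/35 + 289437/35 = 72525/7.


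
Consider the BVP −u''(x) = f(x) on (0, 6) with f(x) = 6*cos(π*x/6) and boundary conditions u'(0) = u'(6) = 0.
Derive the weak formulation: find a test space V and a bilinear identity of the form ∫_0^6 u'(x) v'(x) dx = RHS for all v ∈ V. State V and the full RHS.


V = H^1(0, 6) (no boundary constraint on v; u is determined up to an additive constant); weak form: ∫_0^6 u'v' dx = ∫_0^6 (6*cos(π*x/6)) v dx for all v ∈ V.

Multiply both sides by a test function v and integrate from 0 to 6:
  ∫_0^6 −u''(x) v(x) dx = ∫_0^6 f(x) v(x) dx.
Integrate the LHS by parts once:
  ∫_0^6 −u'' v dx = −[u'(x) v(x)]_0^6 + ∫_0^6 u'(x) v'(x) dx.
Thus ∫_0^6 u'(x) v'(x) dx = ∫_0^6 f(x) v(x) dx + [u'(x) v(x)]_0^6.
Choose V so that boundary terms are either known or forced to vanish.
u has homogeneous Neumann: u'(0) = u'(6) = 0. So [u' v]_0^6 = 0·v(6) − 0·v(0) = 0 for any v; take V = H^1(0, 6).
Weak formulation: find u (satisfying any essential BC) such that ∫_0^6 u'(x) v'(x) dx = ∫_0^6 f v dx for all v ∈ V (homogeneous Neumann, so boundary terms vanish).
Substituting f(x) = 6*cos(π*x/6), the right-hand side is ∫_0^6 (6*cos(π*x/6)) v dx.
Compatibility check (pure Neumann): taking v ≡ 1 ∈ V gives 0 = ∫_0^6 f dx + (0) − (0), i.e. ∫_0^6 f dx must equal u'(0) − u'(6) = 0. Indeed ∫_0^6 (6*cos(π*x/6)) dx = 0, so the data are compatible. The solution is then unique only up to an additive constant (fix it e.g. by requiring ∫_0^6 u dx = 0).


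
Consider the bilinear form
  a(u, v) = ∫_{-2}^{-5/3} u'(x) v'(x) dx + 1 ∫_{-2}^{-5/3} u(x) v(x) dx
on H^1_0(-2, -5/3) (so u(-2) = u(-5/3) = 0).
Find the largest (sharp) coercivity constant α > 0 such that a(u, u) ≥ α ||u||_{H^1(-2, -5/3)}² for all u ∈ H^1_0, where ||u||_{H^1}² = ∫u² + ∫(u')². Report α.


α = 1

Coercivity of a(·,·) on H^1_0(-2, -5/3) means a(u, u) ≥ α ||u||_{H^1}² for every u ∈ H^1_0.
The interval has length L = 1/3, and Poincaré/coercivity depend only on L. Here a(u, u) = ∫(u')² + (1)·∫u².
Here c = 1 ≥ 1, so a(u,u) = ∫(u')² + c∫u² ≥ ∫(u')² + ∫u² = ||u||_{H^1}², i.e. α = 1 works. No larger α is possible: a(u,u) ≥ α||u||_{H^1}² means (1−α)∫(u')² ≥ (α−c)∫u², and for the modes u_n = sin(nπ(x−x₀)/L) (x₀ the left endpoint) one has ∫u_n²/∫(u_n')² = (L/(nπ))² → 0, so a(u_n,u_n)/||u_n||_{H^1}² → 1. Hence the optimal constant is α = 1.
Therefore α = 1.


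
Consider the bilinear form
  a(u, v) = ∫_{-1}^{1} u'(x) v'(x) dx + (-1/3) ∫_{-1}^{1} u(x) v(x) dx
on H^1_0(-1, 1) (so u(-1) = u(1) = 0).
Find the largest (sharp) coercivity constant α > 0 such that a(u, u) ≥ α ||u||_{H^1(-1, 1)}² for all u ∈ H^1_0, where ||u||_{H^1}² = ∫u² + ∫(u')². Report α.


α = (-4/3 + π^2)/(4 + π^2)

Coercivity of a(·,·) on H^1_0(-1, 1) means a(u, u) ≥ α ||u||_{H^1}² for every u ∈ H^1_0.
The interval has length L = 2, and Poincaré/coercivity depend only on L. Here a(u, u) = ∫(u')² + (-1/3)·∫u².
Here c = -1/3 < 0 with |c| < (π/L)² = π^2/4, so coercivity still holds. The condition a(u,u) ≥ α||u||_{H^1}² reads (1−α)∫(u')² ≥ (α−c)∫u². Any admissible α is ≤ 1 (rapidly oscillating u have ∫u²/∫(u')² → 0), and α = 1 would force 0 ≥ (1−c)∫u², impossible since c < 1; so 1−α > 0. By the sharp Poincaré inequality on H^1_0 of an interval of length L, ∫(u')² ≥ (π/L)²∫u² with equality for the first sine mode sin(π(x−x₀)/L) (x₀ the left endpoint), so the inequality holds for all u iff (1−α)(π/L)² ≥ α − c, i.e. α ≤ ((π/L)² + c)/((π/L)² + 1) = (1 + c(L/π)²)/(1 + (L/π)²). (Direct route, valid since c ≤ 0: Poincaré gives c∫u² ≥ c(L/π)²∫(u')², so a(u,u) ≥ (1 + c(L/π)²)∫(u')², while ||u||_{H^1}² ≤ (1 + (L/π)²)∫(u')²; dividing yields the same α.) With (π/L)² = π^2/4 and c = -1/3, the largest admissible constant is α = ((π/L)² + c)/((π/L)² + 1).
Simplifying, α = (-4/3 + π^2)/(4 + π^2).


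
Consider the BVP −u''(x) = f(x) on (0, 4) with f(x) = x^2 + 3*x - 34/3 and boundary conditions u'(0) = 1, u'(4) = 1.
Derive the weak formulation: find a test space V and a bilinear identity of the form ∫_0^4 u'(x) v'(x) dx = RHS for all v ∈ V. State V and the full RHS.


V = H^1(0, 4) (v unrestricted at boundary; u is determined up to an additive constant); weak form: ∫_0^4 u'v' dx = ∫_0^4 (x^2 + 3*x - 34/3) v dx + v(4) − v(0) for all v ∈ V.

Multiply both sides by a test function v and integrate from 0 to 4:
  ∫_0^4 −u''(x) v(x) dx = ∫_0^4 f(x) v(x) dx.
Integrate the LHS by parts once:
  ∫_0^4 −u'' v dx = −[u'(x) v(x)]_0^4 + ∫_0^4 u'(x) v'(x) dx.
Thus ∫_0^4 u'(x) v'(x) dx = ∫_0^4 f(x) v(x) dx + [u'(x) v(x)]_0^4.
Choose V so that boundary terms are either known or forced to vanish.
u has inhomogeneous Neumann u'(0) = 1, u'(4) = 1. [u' v]_0^4 = (1)·v(4) − (1)·v(0) = v(4) − v(0). Take V = H^1(0, 4); boundary term becomes part of RHS.
Weak formulation: find u (satisfying any essential BC) such that ∫_0^4 u'(x) v'(x) dx = ∫_0^4 f v dx + v(4) − v(0) for all v ∈ V (Neumann data are natural BCs: they enter the RHS as boundary terms).
Substituting f(x) = x^2 + 3*x - 34/3, the right-hand side is ∫_0^4 (x^2 + 3*x - 34/3) v dx + v(4) − v(0).
Compatibility check (pure Neumann): taking v ≡ 1 ∈ V gives 0 = ∫_0^4 f dx + (1) − (1), i.e. ∫_0^4 f dx must equal u'(0) − u'(4) = 0. Indeed ∫_0^4 (x^2 + 3*x - 34/3) dx = 0, so the data are compatible. The solution is then unique only up to an additive constant (fix it e.g. by requiring ∫_0^4 u dx = 0).


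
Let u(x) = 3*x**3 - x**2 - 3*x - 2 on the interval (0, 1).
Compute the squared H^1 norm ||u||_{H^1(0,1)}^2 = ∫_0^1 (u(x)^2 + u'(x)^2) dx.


||u||_{H^1}^2 = 3203/210

The H^1 norm (squared) on an interval (0, L) is
  ||u||_{H^1}^2 = ∫_0^L u(x)^2 dx + ∫_0^L u'(x)^2 dx.
Compute u'(x) = 9*x**2 - 2*x - 3.
Then u(x)^2 = 9*x**6 - 6*x**5 - 17*x**4 - 6*x**3 + 13*x**2 + 12*x + 4 and u'(x)^2 = 81*x**4 - 36*x**3 - 50*x**2 + 12*x + 9.
Integrate each monomial from 0 to 1 using ∫_0^1 c·x^n dx = c·1^(n+1)/(n+1):
  ∫_0^1 u(x)^2 dx = ∫_0^1 (9*x^6 - 6*x^5 - 17*x^4 - 6*x^3 + 13*x^2 + 12*x + 4) dx. Term by term:
    ∫_0^1 9*x^6 dx = 9/7;  ∫_0^1 -6*x^5 dx = -1;  ∫_0^1 -17*x^4 dx = -17/5;
    ∫_0^1 -6*x^3 dx = -3/2;  ∫_0^1 13*x^2 dx = 13/3;  ∫_0^1 12*x dx = 6;
    ∫_0^1 4 dx = 4.
  Sum: 9/7 − 1 − 17/5 − 3/2 + 13/3 + 6 + 4 = 2041/210.
  ∫_0^1 u'(x)^2 dx = ∫_0^1 (81*x^4 - 36*x^3 - 50*x^2 + 12*x + 9) dx. Term by term:
    ∫_0^1 81*x^4 dx = 81/5;  ∫_0^1 -36*x^3 dx = -9;  ∫_0^1 -50*x^2 dx = -50/3;
    ∫_0^1 12*x dx = 6;  ∫_0^1 9 dx = 9.
  Sum: 81/5 − 9 − 50/3 + 6 + 9 = 83/15.
Adding: ||u||_{H^1}^2 = 2041/210 + 83/15 = 3203/210.


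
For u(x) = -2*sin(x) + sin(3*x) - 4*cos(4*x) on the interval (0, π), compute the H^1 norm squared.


||u||_{H^1(0,π)}^2 = 8432/105 + 145*π

u'(x) = 16*sin(4*x) - 2*cos(x) + 3*cos(3*x).
Expand u² and (u')² and integrate term by term on (0, π), using: for integers n ≥ 1, ∫_0^π sin²(nx) dx = ∫_0^π cos²(nx) dx = π/2; for n ≠ n', ∫_0^π sin(nx)sin(n'x) dx = ∫_0^π cos(nx)cos(n'x) dx = 0; and by product-to-sum, ∫_0^π sin(nx)cos(n'x) dx = ½∫_0^π [sin((n+n')x) + sin((n−n')x)] dx, which is 0 when n+n' is even and 2n/(n²−n'²) when n+n' is odd (it need not vanish on (0, π)).
  u² squared terms: (-4)²·∫cos(4x)² dx = 16·π/2 = 8*π;  (-2)²·∫sin(x)² dx = 4·π/2 = 2*π;  (1)²·∫sin(3x)² dx = 1·π/2 = π/2.
  u² cross terms: 2·(-4)·(-2)·∫cos(4x)·sin(x) dx = 16·(-2/15) = -32/15;  2·(-4)·(1)·∫cos(4x)·sin(3x) dx = -8·(-6/7) = 48/7;  2·(-2)·(1)·∫sin(x)·sin(3x) dx = -4·(0) = 0.
  So ∫_0^π u² dx = 8*π + 2*π + π/2 − 32/15 + 48/7 + 0 = 496/105 + 21*π/2.
  (u')² squared terms: (-2)²·∫cos(x)² dx = 4·π/2 = 2*π;  (3)²·∫cos(3x)² dx = 9·π/2 = 9*π/2;  (16)²·∫sin(4x)² dx = 256·π/2 = 128*π.
  (u')² cross terms: 2·(-2)·(3)·∫cos(x)·cos(3x) dx = -12·(0) = 0;  2·(-2)·(16)·∫cos(x)·sin(4x) dx = -64·(8/15) = -512/15;  2·(3)·(16)·∫cos(3x)·sin(4x) dx = 96·(8/7) = 768/7.
  So ∫_0^π (u')² dx = 2*π + 9*π/2 + 128*π + 0 − 512/15 + 768/7 = 7936/105 + 269*π/2.
||u||_{H^1}^2 = (496/105 + 21*π/2) + (7936/105 + 269*π/2) = 8432/105 + 145*π.
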